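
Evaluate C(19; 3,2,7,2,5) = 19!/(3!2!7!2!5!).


19! = 121645100408832000
Denominator: 3!=6 * 2!=2 * 7!=5040 * 2!=2 * 5!=120
Coefficient = 121645100408832000 / 14515200 = 8380532160

8380532160


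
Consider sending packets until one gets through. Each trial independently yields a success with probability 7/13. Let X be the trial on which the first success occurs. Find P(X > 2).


P(X > 2) = P(first 2 trials all fail) = (1-p)^2 = (6/13)^2 = 36/169

36/169


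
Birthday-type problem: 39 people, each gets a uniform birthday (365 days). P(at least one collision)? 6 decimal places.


P(all different) = prod((365-i)/365 for i=0..38) = 0.121780
P(at least one match) = 1 - 0.121780 = 0.878220

0.878220


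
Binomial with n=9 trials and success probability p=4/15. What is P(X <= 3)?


P(X<=3) = P(X=0) + P(X=1) + P(X=2) + P(X=3)
= 2357947691/38443359375 + 857435524/4271484375 + 1247178944/4271484375 + 3174637312/12814453125
= 30823389839/38443359375

30823389839/38443359375


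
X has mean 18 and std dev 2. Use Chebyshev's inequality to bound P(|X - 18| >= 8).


k = 8/2 = 4
Chebyshev: P(|X-mu| >= k*sigma) <= 1/k^2 = 1/4^2 = 1/16

1/16


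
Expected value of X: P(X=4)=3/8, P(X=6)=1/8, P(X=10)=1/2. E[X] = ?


E[X] = sum(x * P(x))
= 4*3/8 + 6*1/8 + 10*1/2
= 29/4

29/4


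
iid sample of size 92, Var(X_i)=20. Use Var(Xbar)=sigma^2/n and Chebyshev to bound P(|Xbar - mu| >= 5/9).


Var(Xbar) = Var(X)/n = 20/92
Chebyshev: P(|Xbar-mu| >= 5/9) <= Var(Xbar)/(5/9)^2 = (5/23)/(25/81) = 81/115

81/115


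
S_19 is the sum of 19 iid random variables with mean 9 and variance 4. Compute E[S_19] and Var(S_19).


E[S_n] = n*mu = 19*9 = 171
Var(S_n) = n*sigma^2 = 19*4 = 76

E[S_19]=171, Var(S_19)=76


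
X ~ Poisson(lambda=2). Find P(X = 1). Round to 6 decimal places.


P(X=1) = e^(-2) * 2^1 / 1!
≈ 0.1353352832 * 2 / 1
≈ 0.270671

0.270671


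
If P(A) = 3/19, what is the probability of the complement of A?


P(A') = 1 - P(A) = 1 - 3/19 = 16/19

16/19


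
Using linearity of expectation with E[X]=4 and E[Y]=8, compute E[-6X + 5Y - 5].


E[-6X + 5Y - 5] = -6*E[X] + 5*E[Y] - 5
= (-6)*(4) + (5)*(8) + (-5)
= -24 + 40 - 5 = 11

11


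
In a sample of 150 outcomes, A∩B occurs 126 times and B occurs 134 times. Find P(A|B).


P(A|B) = P(A∩B)/P(B) = (126/150)/(134/150) = 126/134 = 63/67

63/67


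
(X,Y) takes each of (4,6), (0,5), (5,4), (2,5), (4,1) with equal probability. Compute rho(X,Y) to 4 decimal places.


Cov(X,Y) = -1.0000, Var(X) = 3.2000, Var(Y) = 2.9600
rho = Cov/(sqrt(VarX)*sqrt(VarY)) = -0.3249

-0.3249


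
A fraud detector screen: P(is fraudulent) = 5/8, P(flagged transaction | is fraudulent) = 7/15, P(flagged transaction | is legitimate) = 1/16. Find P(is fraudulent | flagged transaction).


P(A) = P(A|B)P(B) + P(A|B')P(B') = 7/15*5/8 + 1/16*3/8 = 121/384
P(B|A) = P(A|B)P(B)/P(A) = (7/24)/(121/384) = 112/121

112/121


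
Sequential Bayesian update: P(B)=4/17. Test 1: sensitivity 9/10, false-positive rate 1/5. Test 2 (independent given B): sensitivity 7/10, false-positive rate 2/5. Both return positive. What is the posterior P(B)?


After test 1: P(+) = 9/10*4/17 + 1/5*13/17 = 31/85
P(B|+) = (18/85)/(31/85) = 18/31
After test 2 (use post1 as new prior): P(+) = 7/10*18/31 + 2/5*13/31 = 89/155
P(B|+,+) = (63/155)/(89/155) = 63/89

63/89


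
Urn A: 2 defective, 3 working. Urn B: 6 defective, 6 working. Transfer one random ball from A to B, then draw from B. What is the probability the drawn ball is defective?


P(transfer defective) = 2/5; P(transfer working) = 3/5
If defective transferred: Urn II has 7 defective of 13, so P(defective|defective moved) = 7/13
If working transferred: Urn II has 6 defective of 13, so P(defective|working moved) = 6/13
By total probability: P(defective) = 2/5*7/13 + 3/5*6/13 = 32/65

32/65


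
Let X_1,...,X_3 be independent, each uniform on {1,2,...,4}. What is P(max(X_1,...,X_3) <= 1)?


P(max <= 1) = P(all X_i <= 1) = (P(X_1 <= 1))^3
= (1/4)^3 = 1/64

1/64


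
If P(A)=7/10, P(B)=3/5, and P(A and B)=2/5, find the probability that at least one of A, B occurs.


P(A∪B) = P(A) + P(B) - P(A∩B)
= 7/10 + 3/5 - 2/5 = 9/10

9/10


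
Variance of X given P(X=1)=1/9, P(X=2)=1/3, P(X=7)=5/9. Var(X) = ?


E[X] = 14/3, E[X^2] = 86/3
Var(X) = E[X^2] - (E[X])^2 = 86/3 - (14/3)^2 = 62/9

62/9


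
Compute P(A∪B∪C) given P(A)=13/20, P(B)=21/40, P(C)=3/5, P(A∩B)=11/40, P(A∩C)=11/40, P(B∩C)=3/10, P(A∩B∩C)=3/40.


P(A∪B∪C) = P(A)+P(B)+P(C) - P(AB)-P(AC)-P(BC) + P(ABC)
= 13/20+21/40+3/5 - 11/40-11/40-3/10 + 3/40
= 1

1


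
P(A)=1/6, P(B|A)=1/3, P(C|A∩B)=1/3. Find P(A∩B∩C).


P(A∩B∩C) = P(A) * P(B|A) * P(C|A∩B)
= 1/6 * 1/3 * 1/3
= 1/18 * 1/3 = 1/54

1/54


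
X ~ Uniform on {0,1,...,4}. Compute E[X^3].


E[X^3] = (1/5) * sum(x^3 for x=0..4)
= 100/5 = 20

20


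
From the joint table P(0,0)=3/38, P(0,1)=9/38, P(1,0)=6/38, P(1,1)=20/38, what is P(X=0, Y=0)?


Read from table: P(X=0, Y=0) = 3/38

3/38


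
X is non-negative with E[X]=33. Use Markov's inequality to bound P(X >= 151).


Markov: P(X >= a) <= E[X]/a
P(X >= 151) <= 33/151

33/151


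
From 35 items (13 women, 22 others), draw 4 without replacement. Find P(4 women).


P(X=4) = C(13,4)*C(22,0) / C(35,4)
= 715*1 / 52360
= 715/52360 = 13/952

13/952


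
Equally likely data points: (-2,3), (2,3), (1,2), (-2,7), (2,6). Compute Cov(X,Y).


E[X]=1/5, E[Y]=21/5, E[XY]=0
Cov(X,Y) = E[XY] - E[X]E[Y] = 0 - 1/5*21/5 = -21/25

-21/25


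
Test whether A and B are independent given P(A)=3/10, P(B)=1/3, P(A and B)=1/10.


P(A)*P(B) = 3/10*1/3 = 1/10
P(A∩B) = 1/10, which equals P(A)P(B), so independent

Yes, A and B are independent


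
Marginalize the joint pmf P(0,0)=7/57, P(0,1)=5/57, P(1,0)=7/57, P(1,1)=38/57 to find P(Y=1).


P(Y=1) = P(0,1)+P(1,1) = 5/57 + 38/57 = 43/57

43/57


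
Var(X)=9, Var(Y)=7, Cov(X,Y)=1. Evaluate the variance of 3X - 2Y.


Var(3X - 2Y) = 3^2*Var(X) + (-2)^2*Var(Y) + 2*3*(-2)*Cov(X,Y)
= 9*9 + 4*7 - 12*1
= 81 + 28 - 12 = 97

97


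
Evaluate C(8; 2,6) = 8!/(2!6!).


8! = 40320
Denominator: 2!=2 * 6!=720
Coefficient = 40320 / 1440 = 28

28


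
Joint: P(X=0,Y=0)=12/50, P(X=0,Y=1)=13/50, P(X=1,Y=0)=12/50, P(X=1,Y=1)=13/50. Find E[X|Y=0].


P(Y=0) = 24/50
E[X|Y=0] = (0*12 + 1*12)/24 = 12/24 = 1/2

1/2


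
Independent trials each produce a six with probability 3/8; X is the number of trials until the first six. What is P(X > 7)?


P(X > 7) = P(first 7 trials all fail) = (1-p)^7 = (5/8)^7 = 78125/2097152

78125/2097152


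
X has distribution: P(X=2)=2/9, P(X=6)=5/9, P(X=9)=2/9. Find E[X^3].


E[X^3] = sum(g(x)*P(x))
= 8*2/9 + 216*5/9 + 729*2/9
= 2554/9

2554/9


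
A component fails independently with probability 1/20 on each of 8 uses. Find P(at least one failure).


P(at least one) = 1 - P(none)
P(none) = (1 - 1/20)^8 = (19/20)^8 = 16983563041/25600000000
P(at least one) = 1 - 16983563041/25600000000 = 8616436959/25600000000

8616436959/25600000000


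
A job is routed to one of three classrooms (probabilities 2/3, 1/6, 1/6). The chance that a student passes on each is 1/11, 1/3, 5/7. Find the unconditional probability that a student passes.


P(A) = P(A|B1)P(B1) + P(A|B2)P(B2) + P(A|B3)P(B3)
= 1/11*2/3 + 1/3*1/6 + 5/7*1/6
= 2/33 + 1/18 + 5/42 = 163/693

163/693


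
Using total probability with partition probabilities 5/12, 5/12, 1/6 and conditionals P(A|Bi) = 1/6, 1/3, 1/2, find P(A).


P(A) = P(A|B1)P(B1) + P(A|B2)P(B2) + P(A|B3)P(B3)
= 1/6*5/12 + 1/3*5/12 + 1/2*1/6
= 5/72 + 5/36 + 1/12 = 7/24

7/24


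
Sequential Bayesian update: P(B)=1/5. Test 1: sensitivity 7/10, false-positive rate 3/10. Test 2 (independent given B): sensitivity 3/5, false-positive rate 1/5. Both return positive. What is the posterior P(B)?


After test 1: P(+) = 7/10*1/5 + 3/10*4/5 = 19/50
P(B|+) = (7/50)/(19/50) = 7/19
After test 2 (use post1 as new prior): P(+) = 3/5*7/19 + 1/5*12/19 = 33/95
P(B|+,+) = (21/95)/(33/95) = 7/11

7/11


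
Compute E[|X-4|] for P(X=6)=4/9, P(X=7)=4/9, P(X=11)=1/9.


E[|X-4|] = sum(g(x)*P(x))
= 2*4/9 + 3*4/9 + 7*1/9
= 3

3


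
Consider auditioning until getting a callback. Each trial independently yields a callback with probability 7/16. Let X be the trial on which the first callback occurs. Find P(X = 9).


P(X=9) = (1-p)^8 * p = (9/16)^8 * 7/16
= 43046721/4294967296 * 7/16 = 301327047/68719476736

301327047/68719476736


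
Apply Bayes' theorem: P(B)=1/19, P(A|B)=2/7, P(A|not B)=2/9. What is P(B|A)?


P(A) = P(A|B)P(B) + P(A|B')P(B') = 2/7*1/19 + 2/9*18/19 = 30/133
P(B|A) = P(A|B)P(B)/P(A) = (2/133)/(30/133) = 1/15

1/15


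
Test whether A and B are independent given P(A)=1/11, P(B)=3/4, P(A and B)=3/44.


P(A)*P(B) = 1/11*3/4 = 3/44
P(A∩B) = 3/44, which equals P(A)P(B), so independent

Yes, A and B are independent


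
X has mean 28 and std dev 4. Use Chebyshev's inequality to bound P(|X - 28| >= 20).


k = 20/4 = 5
Chebyshev: P(|X-mu| >= k*sigma) <= 1/k^2 = 1/5^2 = 1/25

1/25


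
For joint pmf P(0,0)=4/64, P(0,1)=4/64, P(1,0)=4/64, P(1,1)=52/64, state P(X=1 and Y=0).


Read from table: P(X=1, Y=0) = 4/64 = 1/16

1/16


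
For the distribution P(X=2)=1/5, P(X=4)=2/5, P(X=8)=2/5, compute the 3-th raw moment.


E[X^3] = sum(x^3 * P(x))
= 8*1/5 + 64*2/5 + 512*2/5
= 232

232


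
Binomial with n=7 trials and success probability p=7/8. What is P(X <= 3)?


P(X<=3) = P(X=0) + P(X=1) + P(X=2) + P(X=3)
= 1/2097152 + 49/2097152 + 1029/2097152 + 12005/2097152
= 3271/524288

3271/524288


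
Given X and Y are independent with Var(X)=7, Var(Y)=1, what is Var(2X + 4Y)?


Independence => Cov(X,Y)=0
Var(2X + 4Y) = 2^2*Var(X) + 4^2*Var(Y)
= 4*7 + 16*1 = 44

44


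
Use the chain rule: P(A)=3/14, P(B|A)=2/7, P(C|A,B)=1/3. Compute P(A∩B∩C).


P(A∩B∩C) = P(A) * P(B|A) * P(C|A∩B)
= 3/14 * 2/7 * 1/3
= 3/49 * 1/3 = 1/49

1/49


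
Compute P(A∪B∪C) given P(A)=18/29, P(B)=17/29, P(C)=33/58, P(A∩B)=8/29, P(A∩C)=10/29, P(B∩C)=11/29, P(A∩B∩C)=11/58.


P(A∪B∪C) = P(A)+P(B)+P(C) - P(AB)-P(AC)-P(BC) + P(ABC)
= 18/29+17/29+33/58 - 8/29-10/29-11/29 + 11/58
= 28/29

28/29


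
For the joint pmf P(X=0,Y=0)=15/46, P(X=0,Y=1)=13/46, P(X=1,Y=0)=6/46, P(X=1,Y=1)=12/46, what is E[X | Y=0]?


P(Y=0) = 21/46
E[X|Y=0] = (0*15 + 1*6)/21 = 6/21 = 2/7

2/7


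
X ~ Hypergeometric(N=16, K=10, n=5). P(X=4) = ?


P(X=4) = C(10,4)*C(6,1) / C(16,5)
= 210*6 / 4368
= 1260/4368 = 15/52

15/52


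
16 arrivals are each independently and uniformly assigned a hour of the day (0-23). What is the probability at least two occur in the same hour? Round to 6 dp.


P(all different) = prod((24-i)/24 for i=0..15) = 0.001270
P(at least one match) = 1 - 0.001270 = 0.998730

0.998730


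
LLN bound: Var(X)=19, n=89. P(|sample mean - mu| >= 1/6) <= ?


Var(Xbar) = Var(X)/n = 19/89
Chebyshev: P(|Xbar-mu| >= 1/6) <= Var(Xbar)/(1/6)^2 = (19/89)/(1/36) = 684/89
Bound exceeds 1, so trivial bound: 1

1


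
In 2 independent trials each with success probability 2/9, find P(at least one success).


P(at least one) = 1 - P(none)
P(none) = (1 - 2/9)^2 = (7/9)^2 = 49/81
P(at least one) = 1 - 49/81 = 32/81

32/81


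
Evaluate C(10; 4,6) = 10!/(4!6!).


10! = 3628800
Denominator: 4!=24 * 6!=720
Coefficient = 3628800 / 17280 = 210

210


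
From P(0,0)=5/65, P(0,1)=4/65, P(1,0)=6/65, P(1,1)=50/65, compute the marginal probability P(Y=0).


P(Y=0) = P(0,0)+P(1,0) = 5/65 + 6/65 = 11/65

11/65


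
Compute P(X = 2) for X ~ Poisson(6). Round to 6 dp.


P(X=2) = e^(-6) * 6^2 / 2!
≈ 0.002478752177 * 36 / 2
≈ 0.044618

0.044618


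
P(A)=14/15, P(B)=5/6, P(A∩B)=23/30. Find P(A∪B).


P(A∪B) = P(A) + P(B) - P(A∩B)
= 14/15 + 5/6 - 23/30 = 1

1


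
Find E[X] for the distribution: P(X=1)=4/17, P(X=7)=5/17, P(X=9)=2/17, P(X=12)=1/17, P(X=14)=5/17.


E[X] = sum(x * P(x))
= 1*4/17 + 7*5/17 + 9*2/17 + 12*1/17 + 14*5/17
= 139/17

139/17


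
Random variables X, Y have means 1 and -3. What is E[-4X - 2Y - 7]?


E[-4X - 2Y - 7] = -4*E[X] - 2*E[Y] - 7
= (-4)*(1) + (-2)*(-3) + (-7)
= -4 + 6 - 7 = -5

-5


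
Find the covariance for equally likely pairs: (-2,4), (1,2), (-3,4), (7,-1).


E[X]=3/4, E[Y]=9/4, E[XY]=-25/4
Cov(X,Y) = E[XY] - E[X]E[Y] = -25/4 - 3/4*9/4 = -127/16

-127/16


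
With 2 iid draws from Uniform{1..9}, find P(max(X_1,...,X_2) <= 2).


P(max <= 2) = P(all X_i <= 2) = (P(X_1 <= 2))^2
= (2/9)^2 = 4/81

4/81


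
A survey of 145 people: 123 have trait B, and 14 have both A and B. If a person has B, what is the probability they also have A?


P(A|B) = P(A∩B)/P(B) = (14/145)/(123/145) = 14/123

14/123


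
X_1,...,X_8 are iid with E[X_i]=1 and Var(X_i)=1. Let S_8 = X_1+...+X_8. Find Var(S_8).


By independence, Var(S_n) = n*Var(X_1) = 8*1 = 8

8


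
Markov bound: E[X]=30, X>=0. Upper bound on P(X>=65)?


Markov: P(X >= a) <= E[X]/a
P(X >= 65) <= 30/65 = 6/13

6/13


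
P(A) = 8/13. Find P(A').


P(A') = 1 - P(A) = 1 - 8/13 = 5/13

5/13


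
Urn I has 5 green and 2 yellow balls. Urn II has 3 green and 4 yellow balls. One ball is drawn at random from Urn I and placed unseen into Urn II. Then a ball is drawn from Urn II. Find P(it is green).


P(transfer green) = 5/7; P(transfer yellow) = 2/7
If green transferred: Urn II has 4 green of 8, so P(green|green moved) = 1/2
If yellow transferred: Urn II has 3 green of 8, so P(green|yellow moved) = 3/8
By total probability: P(green) = 5/7*1/2 + 2/7*3/8 = 13/28

13/28


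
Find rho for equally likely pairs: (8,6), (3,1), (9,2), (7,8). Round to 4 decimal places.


Cov(X,Y) = 2.5625, Var(X) = 5.1875, Var(Y) = 8.1875
rho = Cov/(sqrt(VarX)*sqrt(VarY)) = 0.3932

0.3932


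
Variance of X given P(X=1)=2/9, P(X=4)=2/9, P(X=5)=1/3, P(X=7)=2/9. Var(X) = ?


E[X] = 13/3, E[X^2] = 23
Var(X) = E[X^2] - (E[X])^2 = 23 - (13/3)^2 = 38/9

38/9


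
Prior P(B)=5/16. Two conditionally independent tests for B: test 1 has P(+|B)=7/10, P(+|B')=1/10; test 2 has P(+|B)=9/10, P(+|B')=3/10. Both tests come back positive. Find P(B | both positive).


After test 1: P(+) = 7/10*5/16 + 1/10*11/16 = 23/80
P(B|+) = (7/32)/(23/80) = 35/46
After test 2 (use post1 as new prior): P(+) = 9/10*35/46 + 3/10*11/46 = 87/115
P(B|+,+) = (63/92)/(87/115) = 105/116

105/116


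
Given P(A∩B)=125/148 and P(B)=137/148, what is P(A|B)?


P(A|B) = P(A∩B)/P(B) = (125/148)/(137/148) = 125/137

125/137


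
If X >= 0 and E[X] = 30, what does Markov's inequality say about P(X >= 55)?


Markov: P(X >= a) <= E[X]/a
P(X >= 55) <= 30/55 = 6/11

6/11


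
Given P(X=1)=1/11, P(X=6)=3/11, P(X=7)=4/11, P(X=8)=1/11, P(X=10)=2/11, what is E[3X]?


E[3X] = sum(g(x)*P(x))
= 3*1/11 + 18*3/11 + 21*4/11 + 24*1/11 + 30*2/11
= 225/11

225/11


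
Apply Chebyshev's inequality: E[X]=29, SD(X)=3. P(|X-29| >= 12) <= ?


k = 12/3 = 4
Chebyshev: P(|X-mu| >= k*sigma) <= 1/k^2 = 1/4^2 = 1/16

1/16


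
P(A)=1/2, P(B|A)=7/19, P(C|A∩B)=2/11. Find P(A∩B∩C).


P(A∩B∩C) = P(A) * P(B|A) * P(C|A∩B)
= 1/2 * 7/19 * 2/11
= 7/38 * 2/11 = 7/209

7/209


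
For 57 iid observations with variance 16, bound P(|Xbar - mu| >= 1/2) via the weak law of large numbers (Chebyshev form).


Var(Xbar) = Var(X)/n = 16/57
Chebyshev: P(|Xbar-mu| >= 1/2) <= Var(Xbar)/(1/2)^2 = (16/57)/(1/4) = 64/57
Bound exceeds 1, so trivial bound: 1

1


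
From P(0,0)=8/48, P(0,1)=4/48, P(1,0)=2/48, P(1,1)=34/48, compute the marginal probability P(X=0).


P(X=0) = P(0,0)+P(0,1) = 8/48 + 4/48 = 12/48 = 1/4

1/4


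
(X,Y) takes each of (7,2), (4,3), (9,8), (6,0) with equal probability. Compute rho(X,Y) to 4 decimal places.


Cov(X,Y) = 3.3750, Var(X) = 3.2500, Var(Y) = 8.6875
rho = Cov/(sqrt(VarX)*sqrt(VarY)) = 0.6352

0.6352


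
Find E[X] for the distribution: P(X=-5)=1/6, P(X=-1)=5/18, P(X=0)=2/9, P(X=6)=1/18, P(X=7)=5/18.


E[X] = sum(x * P(x))
= -5*1/6 - 1*5/18 + 0*2/9 + 6*1/18 + 7*5/18
= 7/6

7/6


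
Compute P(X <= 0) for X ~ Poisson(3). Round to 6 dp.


P(X<=0) = e^(-3)*3^0/0!
≈ 0.0497870684
≈ 0.049787

0.049787


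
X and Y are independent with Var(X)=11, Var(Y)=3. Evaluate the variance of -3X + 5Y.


Independence => Cov(X,Y)=0
Var(-3X + 5Y) = (-3)^2*Var(X) + 5^2*Var(Y)
= 9*11 + 25*3 = 174

174


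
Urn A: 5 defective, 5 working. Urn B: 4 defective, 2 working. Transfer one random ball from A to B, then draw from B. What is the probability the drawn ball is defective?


P(transfer defective) = 5/10 = 1/2; P(transfer working) = 1/2
If defective transferred: Urn II has 5 defective of 7, so P(defective|defective moved) = 5/7
If working transferred: Urn II has 4 defective of 7, so P(defective|working moved) = 4/7
By total probability: P(defective) = 1/2*5/7 + 1/2*4/7 = 9/14

9/14


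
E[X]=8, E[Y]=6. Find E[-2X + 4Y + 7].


E[-2X + 4Y + 7] = -2*E[X] + 4*E[Y] + 7
= (-2)*(8) + (4)*(6) + (7)
= -16 + 24 + 7 = 15

15


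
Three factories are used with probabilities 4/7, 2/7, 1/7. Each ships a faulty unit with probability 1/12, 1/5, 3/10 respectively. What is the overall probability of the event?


P(A) = P(A|B1)P(B1) + P(A|B2)P(B2) + P(A|B3)P(B3)
= 1/12*4/7 + 1/5*2/7 + 3/10*1/7
= 1/21 + 2/35 + 3/70 = 31/210

31/210


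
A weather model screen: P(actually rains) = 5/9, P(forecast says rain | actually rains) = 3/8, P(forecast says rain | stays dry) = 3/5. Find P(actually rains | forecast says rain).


P(A) = P(A|B)P(B) + P(A|B')P(B') = 3/8*5/9 + 3/5*4/9 = 19/40
P(B|A) = P(A|B)P(B)/P(A) = (5/24)/(19/40) = 25/57

25/57


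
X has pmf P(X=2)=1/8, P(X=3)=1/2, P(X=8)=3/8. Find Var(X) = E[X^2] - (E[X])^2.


E[X] = 19/4, E[X^2] = 29
Var(X) = E[X^2] - (E[X])^2 = 29 - (19/4)^2 = 103/16

103/16


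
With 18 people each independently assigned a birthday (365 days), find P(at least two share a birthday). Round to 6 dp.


P(all different) = prod((365-i)/365 for i=0..17) = 0.653089
P(at least one match) = 1 - 0.653089 = 0.346911

0.346911


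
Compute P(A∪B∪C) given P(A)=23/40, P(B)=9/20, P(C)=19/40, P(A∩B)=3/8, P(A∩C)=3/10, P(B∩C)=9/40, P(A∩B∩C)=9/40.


P(A∪B∪C) = P(A)+P(B)+P(C) - P(AB)-P(AC)-P(BC) + P(ABC)
= 23/40+9/20+19/40 - 3/8-3/10-9/40 + 9/40
= 33/40

33/40


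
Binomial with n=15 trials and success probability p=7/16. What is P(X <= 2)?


P(X<=2) = P(X=0) + P(X=1) + P(X=2)
= 205891132094649/1152921504606846976 + 2402063207770905/1152921504606846976 + 13077899686752705/1152921504606846976
= 15685854026618259/1152921504606846976

15685854026618259/1152921504606846976


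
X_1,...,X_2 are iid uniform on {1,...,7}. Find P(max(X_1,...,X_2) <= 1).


P(max <= 1) = P(all X_i <= 1) = (P(X_1 <= 1))^2
= (1/7)^2 = 1/49

1/49


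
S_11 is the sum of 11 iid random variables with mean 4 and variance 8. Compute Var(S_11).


By independence, Var(S_n) = n*Var(X_1) = 11*8 = 88

88


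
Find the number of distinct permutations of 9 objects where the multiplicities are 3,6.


9! = 362880
Denominator: 3!=6 * 6!=720
Coefficient = 362880 / 4320 = 84

84


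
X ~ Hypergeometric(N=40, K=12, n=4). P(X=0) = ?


P(X=0) = C(12,0)*C(28,4) / C(40,4)
= 1*20475 / 91390
= 20475/91390 = 315/1406

315/1406


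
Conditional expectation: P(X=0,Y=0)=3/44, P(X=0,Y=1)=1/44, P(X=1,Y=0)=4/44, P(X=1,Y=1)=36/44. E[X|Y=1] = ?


P(Y=1) = 37/44
E[X|Y=1] = (0*1 + 1*36)/37 = 36/37

36/37


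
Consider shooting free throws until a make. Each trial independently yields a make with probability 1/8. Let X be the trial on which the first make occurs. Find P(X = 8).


P(X=8) = (1-p)^7 * p = (7/8)^7 * 1/8
= 823543/2097152 * 1/8 = 823543/16777216

823543/16777216


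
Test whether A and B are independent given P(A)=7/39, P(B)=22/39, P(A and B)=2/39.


P(A)*P(B) = 7/39*22/39 = 154/1521
P(A∩B) = 2/39 != 154/1521, so not independent

No, A and B are not independent


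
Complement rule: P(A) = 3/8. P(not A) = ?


P(A') = 1 - P(A) = 1 - 3/8 = 5/8

5/8


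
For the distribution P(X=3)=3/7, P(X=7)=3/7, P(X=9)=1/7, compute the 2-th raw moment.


E[X^2] = sum(x^2 * P(x))
= 9*3/7 + 49*3/7 + 81*1/7
= 255/7

255/7


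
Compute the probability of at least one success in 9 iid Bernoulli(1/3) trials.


P(at least one) = 1 - P(none)
P(none) = (1 - 1/3)^9 = (2/3)^9 = 512/19683
P(at least one) = 1 - 512/19683 = 19171/19683

19171/19683


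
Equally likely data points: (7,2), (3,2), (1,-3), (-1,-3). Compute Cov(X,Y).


E[X]=5/2, E[Y]=-1/2, E[XY]=5
Cov(X,Y) = E[XY] - E[X]E[Y] = 5 - 5/2*-1/2 = 25/4

25/4


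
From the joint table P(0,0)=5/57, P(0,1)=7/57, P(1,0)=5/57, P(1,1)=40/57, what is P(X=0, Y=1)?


Read from table: P(X=0, Y=1) = 7/57

7/57


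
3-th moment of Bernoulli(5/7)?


For Bernoulli: X in {0,1}
E[X^3] = 0^3*(1-5/7) + 1^3*5/7 = 5/7

5/7


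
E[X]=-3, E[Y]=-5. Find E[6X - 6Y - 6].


E[6X - 6Y - 6] = 6*E[X] - 6*E[Y] - 6
= (6)*(-3) + (-6)*(-5) + (-6)
= -18 + 30 - 6 = 6

6


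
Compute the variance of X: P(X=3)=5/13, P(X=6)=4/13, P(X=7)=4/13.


E[X] = 67/13, E[X^2] = 385/13
Var(X) = E[X^2] - (E[X])^2 = 385/13 - (67/13)^2 = 516/169

516/169


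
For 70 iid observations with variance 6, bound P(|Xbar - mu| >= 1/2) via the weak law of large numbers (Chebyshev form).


Var(Xbar) = Var(X)/n = 6/70
Chebyshev: P(|Xbar-mu| >= 1/2) <= Var(Xbar)/(1/2)^2 = (3/35)/(1/4) = 12/35

12/35


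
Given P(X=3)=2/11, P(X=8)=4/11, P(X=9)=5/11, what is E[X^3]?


E[X^3] = sum(g(x)*P(x))
= 27*2/11 + 512*4/11 + 729*5/11
= 5747/11

5747/11


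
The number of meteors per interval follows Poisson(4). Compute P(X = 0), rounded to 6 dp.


P(X=0) = e^(-4) * 4^0 / 0!
≈ 0.01831563889 * 1 / 1
≈ 0.018316

0.018316


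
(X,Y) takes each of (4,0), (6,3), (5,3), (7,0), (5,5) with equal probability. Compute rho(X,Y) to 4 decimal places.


Cov(X,Y) = -0.2800, Var(X) = 1.0400, Var(Y) = 3.7600
rho = Cov/(sqrt(VarX)*sqrt(VarY)) = -0.1416

-0.1416


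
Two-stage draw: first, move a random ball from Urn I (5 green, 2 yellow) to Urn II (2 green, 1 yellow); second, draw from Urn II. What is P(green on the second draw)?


P(transfer green) = 5/7; P(transfer yellow) = 2/7
If green transferred: Urn II has 3 green of 4, so P(green|green moved) = 3/4
If yellow transferred: Urn II has 2 green of 4, so P(green|yellow moved) = 1/2
By total probability: P(green) = 5/7*3/4 + 2/7*1/2 = 19/28

19/28


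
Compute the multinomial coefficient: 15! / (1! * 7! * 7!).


15! = 1307674368000
Denominator: 1!=1 * 7!=5040 * 7!=5040
Coefficient = 1307674368000 / 25401600 = 51480

51480


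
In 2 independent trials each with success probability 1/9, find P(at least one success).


P(at least one) = 1 - P(none)
P(none) = (1 - 1/9)^2 = (8/9)^2 = 64/81
P(at least one) = 1 - 64/81 = 17/81

17/81


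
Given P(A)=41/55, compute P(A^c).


P(A') = 1 - P(A) = 1 - 41/55 = 14/55

14/55


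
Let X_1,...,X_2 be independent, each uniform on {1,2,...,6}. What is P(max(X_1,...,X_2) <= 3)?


P(max <= 3) = P(all X_i <= 3) = (P(X_1 <= 3))^2
= (3/6)^2 = (1/2)^2 = 1/4

1/4


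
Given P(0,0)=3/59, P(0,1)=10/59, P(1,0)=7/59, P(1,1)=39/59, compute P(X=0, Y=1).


Read from table: P(X=0, Y=1) = 10/59

10/59


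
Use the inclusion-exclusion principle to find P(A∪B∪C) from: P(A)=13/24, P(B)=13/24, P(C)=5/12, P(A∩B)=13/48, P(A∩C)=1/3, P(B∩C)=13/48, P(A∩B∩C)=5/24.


P(A∪B∪C) = P(A)+P(B)+P(C) - P(AB)-P(AC)-P(BC) + P(ABC)
= 13/24+13/24+5/12 - 13/48-1/3-13/48 + 5/24
= 5/6

5/6


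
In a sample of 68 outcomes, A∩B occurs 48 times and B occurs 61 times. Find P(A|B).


P(A|B) = P(A∩B)/P(B) = (48/68)/(61/68) = 48/61

48/61


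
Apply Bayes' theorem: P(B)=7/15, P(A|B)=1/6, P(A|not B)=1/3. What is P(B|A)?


P(A) = P(A|B)P(B) + P(A|B')P(B') = 1/6*7/15 + 1/3*8/15 = 23/90
P(B|A) = P(A|B)P(B)/P(A) = (7/90)/(23/90) = 7/23

7/23


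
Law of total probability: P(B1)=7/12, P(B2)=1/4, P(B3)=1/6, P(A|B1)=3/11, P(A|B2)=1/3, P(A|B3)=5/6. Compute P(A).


P(A) = P(A|B1)P(B1) + P(A|B2)P(B2) + P(A|B3)P(B3)
= 3/11*7/12 + 1/3*1/4 + 5/6*1/6
= 7/44 + 1/12 + 5/36 = 151/396

151/396


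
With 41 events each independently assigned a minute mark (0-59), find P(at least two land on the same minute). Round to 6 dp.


P(all different) = prod((60-i)/60 for i=0..40) = 0.000000
P(at least one match) = 1 - 0.000000 = 1.000000

1.000000


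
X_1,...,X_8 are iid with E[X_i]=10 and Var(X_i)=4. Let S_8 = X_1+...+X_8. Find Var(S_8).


By independence, Var(S_n) = n*Var(X_1) = 8*4 = 32

32


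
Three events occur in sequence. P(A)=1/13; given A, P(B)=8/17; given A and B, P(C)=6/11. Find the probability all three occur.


P(A∩B∩C) = P(A) * P(B|A) * P(C|A∩B)
= 1/13 * 8/17 * 6/11
= 8/221 * 6/11 = 48/2431

48/2431


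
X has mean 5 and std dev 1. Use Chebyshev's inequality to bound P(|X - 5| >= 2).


k = 2/1 = 2
Chebyshev: P(|X-mu| >= k*sigma) <= 1/k^2 = 1/2^2 = 1/4

1/4


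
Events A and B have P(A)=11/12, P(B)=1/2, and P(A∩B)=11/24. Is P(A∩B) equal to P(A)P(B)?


P(A)*P(B) = 11/12*1/2 = 11/24
P(A∩B) = 11/24, which equals P(A)P(B), so independent

Yes, A and B are independent


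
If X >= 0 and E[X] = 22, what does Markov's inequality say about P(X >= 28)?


Markov: P(X >= a) <= E[X]/a
P(X >= 28) <= 22/28 = 11/14

11/14


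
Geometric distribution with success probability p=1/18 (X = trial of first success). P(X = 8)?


P(X=8) = (1-p)^7 * p = (17/18)^7 * 1/18
= 410338673/612220032 * 1/18 = 410338673/11019960576

410338673/11019960576


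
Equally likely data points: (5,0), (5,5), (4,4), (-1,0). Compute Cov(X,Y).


E[X]=13/4, E[Y]=9/4, E[XY]=41/4
Cov(X,Y) = E[XY] - E[X]E[Y] = 41/4 - 13/4*9/4 = 47/16

47/16


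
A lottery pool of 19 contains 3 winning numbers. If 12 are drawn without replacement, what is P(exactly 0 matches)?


P(X=0) = C(3,0)*C(16,12) / C(19,12)
= 1*1820 / 50388
= 1820/50388 = 35/969

35/969


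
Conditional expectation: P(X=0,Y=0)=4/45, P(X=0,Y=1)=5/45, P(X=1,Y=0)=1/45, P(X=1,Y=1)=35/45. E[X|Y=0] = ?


P(Y=0) = 5/45
E[X|Y=0] = (0*4 + 1*1)/5 = 1/5

1/5


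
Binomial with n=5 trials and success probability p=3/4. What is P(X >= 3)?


P(X>=3) = P(X=3) + P(X=4) + P(X=5)
= 135/512 + 405/1024 + 243/1024
= 459/512

459/512


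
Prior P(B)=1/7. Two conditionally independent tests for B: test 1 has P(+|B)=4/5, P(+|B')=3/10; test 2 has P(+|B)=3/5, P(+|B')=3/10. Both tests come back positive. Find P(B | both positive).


After test 1: P(+) = 4/5*1/7 + 3/10*6/7 = 13/35
P(B|+) = (4/35)/(13/35) = 4/13
After test 2 (use post1 as new prior): P(+) = 3/5*4/13 + 3/10*9/13 = 51/130
P(B|+,+) = (12/65)/(51/130) = 8/17

8/17


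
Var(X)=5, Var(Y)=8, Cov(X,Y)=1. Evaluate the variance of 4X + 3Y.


Var(4X + 3Y) = 4^2*Var(X) + 3^2*Var(Y) + 2*4*3*Cov(X,Y)
= 16*5 + 9*8 + 24*1
= 80 + 72 + 24 = 176

176


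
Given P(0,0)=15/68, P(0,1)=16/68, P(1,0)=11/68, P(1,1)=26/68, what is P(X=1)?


P(X=1) = P(1,0)+P(1,1) = 11/68 + 26/68 = 37/68

37/68


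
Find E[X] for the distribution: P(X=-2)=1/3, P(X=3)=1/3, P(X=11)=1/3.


E[X] = sum(x * P(x))
= -2*1/3 + 3*1/3 + 11*1/3
= 4

4


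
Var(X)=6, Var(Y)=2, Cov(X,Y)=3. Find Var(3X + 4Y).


Var(3X + 4Y) = 3^2*Var(X) + 4^2*Var(Y) + 2*3*4*Cov(X,Y)
= 9*6 + 16*2 + 24*3
= 54 + 32 + 72 = 158

158


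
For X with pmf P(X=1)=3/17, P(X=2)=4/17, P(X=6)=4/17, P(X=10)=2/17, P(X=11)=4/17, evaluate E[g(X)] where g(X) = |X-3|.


E[|X-3|] = sum(g(x)*P(x))
= 2*3/17 + 1*4/17 + 3*4/17 + 7*2/17 + 8*4/17
= 4

4


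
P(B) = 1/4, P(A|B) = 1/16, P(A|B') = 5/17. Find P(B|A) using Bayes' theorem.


P(A) = P(A|B)P(B) + P(A|B')P(B') = 1/16*1/4 + 5/17*3/4 = 257/1088
P(B|A) = P(A|B)P(B)/P(A) = (1/64)/(257/1088) = 17/257

17/257


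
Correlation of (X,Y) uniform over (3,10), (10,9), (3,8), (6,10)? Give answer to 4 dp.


Cov(X,Y) = 0.1250, Var(X) = 8.2500, Var(Y) = 0.6875
rho = Cov/(sqrt(VarX)*sqrt(VarY)) = 0.0525

0.0525


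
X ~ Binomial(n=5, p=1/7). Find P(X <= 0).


P(X<=0) = P(X=0)
= 7776/16807
= 7776/16807

7776/16807


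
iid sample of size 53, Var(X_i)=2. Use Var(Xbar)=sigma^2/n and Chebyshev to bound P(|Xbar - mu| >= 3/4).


Var(Xbar) = Var(X)/n = 2/53
Chebyshev: P(|Xbar-mu| >= 3/4) <= Var(Xbar)/(3/4)^2 = (2/53)/(9/16) = 32/477

32/477


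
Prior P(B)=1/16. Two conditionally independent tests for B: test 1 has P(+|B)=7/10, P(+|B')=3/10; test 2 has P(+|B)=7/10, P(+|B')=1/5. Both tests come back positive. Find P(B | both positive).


After test 1: P(+) = 7/10*1/16 + 3/10*15/16 = 13/40
P(B|+) = (7/160)/(13/40) = 7/52
After test 2 (use post1 as new prior): P(+) = 7/10*7/52 + 1/5*45/52 = 139/520
P(B|+,+) = (49/520)/(139/520) = 49/139

49/139


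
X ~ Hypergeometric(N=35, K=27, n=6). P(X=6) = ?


P(X=6) = C(27,6)*C(8,0) / C(35,6)
= 296010*1 / 1623160
= 296010/1623160 = 2691/14756

2691/14756


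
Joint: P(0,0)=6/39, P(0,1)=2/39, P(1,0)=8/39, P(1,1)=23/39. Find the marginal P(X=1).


P(X=1) = P(1,0)+P(1,1) = 8/39 + 23/39 = 31/39

31/39


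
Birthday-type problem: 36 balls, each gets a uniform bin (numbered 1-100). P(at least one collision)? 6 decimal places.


P(all different) = prod((100-i)/100 for i=0..35) = 0.000736
P(at least one match) = 1 - 0.000736 = 0.999264

0.999264


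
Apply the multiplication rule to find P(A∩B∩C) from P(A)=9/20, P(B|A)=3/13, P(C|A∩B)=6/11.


P(A∩B∩C) = P(A) * P(B|A) * P(C|A∩B)
= 9/20 * 3/13 * 6/11
= 27/260 * 6/11 = 81/1430

81/1430


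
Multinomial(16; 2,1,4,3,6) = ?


16! = 20922789888000
Denominator: 2!=2 * 1!=1 * 4!=24 * 3!=6 * 6!=720
Coefficient = 20922789888000 / 207360 = 100900800

100900800


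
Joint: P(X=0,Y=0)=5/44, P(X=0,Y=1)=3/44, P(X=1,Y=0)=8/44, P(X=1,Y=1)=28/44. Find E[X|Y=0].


P(Y=0) = 13/44
E[X|Y=0] = (0*5 + 1*8)/13 = 8/13

8/13


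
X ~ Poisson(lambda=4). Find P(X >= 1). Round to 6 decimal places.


P(X>=1) = 1 - P(X<=0) = 1 - (e^(-4)*4^0/0!)
≈ 1 - 0.0183156389 = 0.9816843611
≈ 0.981684

0.981684


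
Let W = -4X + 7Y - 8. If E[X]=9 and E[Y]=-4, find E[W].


E[-4X + 7Y - 8] = -4*E[X] + 7*E[Y] - 8
= (-4)*(9) + (7)*(-4) + (-8)
= -36 - 28 - 8 = -72

-72


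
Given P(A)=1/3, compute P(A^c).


P(A') = 1 - P(A) = 1 - 1/3 = 2/3

2/3


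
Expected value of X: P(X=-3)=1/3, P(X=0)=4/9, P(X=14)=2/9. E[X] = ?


E[X] = sum(x * P(x))
= -3*1/3 + 0*4/9 + 14*2/9
= 19/9

19/9


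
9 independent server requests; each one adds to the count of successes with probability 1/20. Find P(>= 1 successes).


P(at least one) = 1 - P(none)
P(none) = (1 - 1/20)^9 = (19/20)^9 = 322687697779/512000000000
P(at least one) = 1 - 322687697779/512000000000 = 189312302221/512000000000

189312302221/512000000000


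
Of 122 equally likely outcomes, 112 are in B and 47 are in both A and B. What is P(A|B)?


P(A|B) = P(A∩B)/P(B) = (47/122)/(112/122) = 47/112

47/112


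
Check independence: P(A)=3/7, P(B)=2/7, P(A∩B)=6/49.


P(A)*P(B) = 3/7*2/7 = 6/49
P(A∩B) = 6/49, which equals P(A)P(B), so independent

Yes, A and B are independent


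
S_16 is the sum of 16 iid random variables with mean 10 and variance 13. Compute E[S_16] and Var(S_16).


E[S_n] = n*mu = 16*10 = 160
Var(S_n) = n*sigma^2 = 16*13 = 208

E[S_16]=160, Var(S_16)=208


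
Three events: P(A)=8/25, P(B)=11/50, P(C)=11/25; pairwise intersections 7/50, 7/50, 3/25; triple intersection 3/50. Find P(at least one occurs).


P(A∪B∪C) = P(A)+P(B)+P(C) - P(AB)-P(AC)-P(BC) + P(ABC)
= 8/25+11/50+11/25 - 7/50-7/50-3/25 + 3/50
= 16/25

16/25


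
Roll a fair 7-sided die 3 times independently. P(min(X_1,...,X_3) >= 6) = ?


P(min >= 6) = P(all X_i >= 6) = (P(X_1 >= 6))^3
= (2/7)^3 = 8/343

8/343


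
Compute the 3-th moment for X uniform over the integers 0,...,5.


E[X^3] = (1/6) * sum(x^3 for x=0..5)
= 225/6 = 75/2

75/2


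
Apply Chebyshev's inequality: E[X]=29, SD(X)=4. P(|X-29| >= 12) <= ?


k = 12/4 = 3
Chebyshev: P(|X-mu| >= k*sigma) <= 1/k^2 = 1/3^2 = 1/9

1/9


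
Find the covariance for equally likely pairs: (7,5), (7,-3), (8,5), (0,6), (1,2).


E[X]=23/5, E[Y]=3, E[XY]=56/5
Cov(X,Y) = E[XY] - E[X]E[Y] = 56/5 - 23/5*3 = -13/5

-13/5


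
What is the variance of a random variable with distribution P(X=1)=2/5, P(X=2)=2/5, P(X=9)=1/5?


E[X] = 3, E[X^2] = 91/5
Var(X) = E[X^2] - (E[X])^2 = 91/5 - (3)^2 = 46/5

46/5


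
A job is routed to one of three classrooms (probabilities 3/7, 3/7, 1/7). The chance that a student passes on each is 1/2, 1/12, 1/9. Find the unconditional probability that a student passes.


P(A) = P(A|B1)P(B1) + P(A|B2)P(B2) + P(A|B3)P(B3)
= 1/2*3/7 + 1/12*3/7 + 1/9*1/7
= 3/14 + 1/28 + 1/63 = 67/252

67/252


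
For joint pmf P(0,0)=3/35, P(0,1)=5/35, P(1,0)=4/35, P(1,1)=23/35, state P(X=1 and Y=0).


Read from table: P(X=1, Y=0) = 4/35

4/35


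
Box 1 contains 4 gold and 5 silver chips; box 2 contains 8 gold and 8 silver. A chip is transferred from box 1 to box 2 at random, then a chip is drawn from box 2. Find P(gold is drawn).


P(transfer gold) = 4/9; P(transfer silver) = 5/9
If gold transferred: Urn II has 9 gold of 17, so P(gold|gold moved) = 9/17
If silver transferred: Urn II has 8 gold of 17, so P(gold|silver moved) = 8/17
By total probability: P(gold) = 4/9*9/17 + 5/9*8/17 = 76/153

76/153


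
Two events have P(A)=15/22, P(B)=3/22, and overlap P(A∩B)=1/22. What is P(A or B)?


P(A∪B) = P(A) + P(B) - P(A∩B)
= 15/22 + 3/22 - 1/22 = 17/22

17/22


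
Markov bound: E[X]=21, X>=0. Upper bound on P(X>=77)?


Markov: P(X >= a) <= E[X]/a
P(X >= 77) <= 21/77 = 3/11

3/11


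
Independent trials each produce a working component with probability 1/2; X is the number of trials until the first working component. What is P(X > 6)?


P(X > 6) = P(first 6 trials all fail) = (1-p)^6 = (1/2)^6 = 1/64

1/64


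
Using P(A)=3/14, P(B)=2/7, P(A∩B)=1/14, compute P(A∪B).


P(A∪B) = P(A) + P(B) - P(A∩B)
= 3/14 + 2/7 - 1/14 = 3/7

3/7


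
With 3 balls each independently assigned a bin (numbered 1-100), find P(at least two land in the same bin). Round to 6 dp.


P(all different) = prod((100-i)/100 for i=0..2) = 0.970200
P(at least one match) = 1 - 0.970200 = 0.029800

0.029800


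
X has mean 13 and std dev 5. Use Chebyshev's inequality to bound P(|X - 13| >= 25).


k = 25/5 = 5
Chebyshev: P(|X-mu| >= k*sigma) <= 1/k^2 = 1/5^2 = 1/25

1/25


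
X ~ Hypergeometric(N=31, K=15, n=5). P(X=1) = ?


P(X=1) = C(15,1)*C(16,4) / C(31,5)
= 15*1820 / 169911
= 27300/169911 = 1300/8091

1300/8091


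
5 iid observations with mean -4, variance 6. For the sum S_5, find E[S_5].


E[S_n] = n*E[X_1] = 5*-4 = -20

-20


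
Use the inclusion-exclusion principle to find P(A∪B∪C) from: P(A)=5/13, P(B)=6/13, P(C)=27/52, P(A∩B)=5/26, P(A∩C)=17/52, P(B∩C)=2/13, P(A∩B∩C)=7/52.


P(A∪B∪C) = P(A)+P(B)+P(C) - P(AB)-P(AC)-P(BC) + P(ABC)
= 5/13+6/13+27/52 - 5/26-17/52-2/13 + 7/52
= 43/52

43/52


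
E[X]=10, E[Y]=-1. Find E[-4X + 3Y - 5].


E[-4X + 3Y - 5] = -4*E[X] + 3*E[Y] - 5
= (-4)*(10) + (3)*(-1) + (-5)
= -40 - 3 - 5 = -48

-48


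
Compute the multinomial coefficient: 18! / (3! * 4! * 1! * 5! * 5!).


18! = 6402373705728000
Denominator: 3!=6 * 4!=24 * 1!=1 * 5!=120 * 5!=120
Coefficient = 6402373705728000 / 2073600 = 3087564480

3087564480


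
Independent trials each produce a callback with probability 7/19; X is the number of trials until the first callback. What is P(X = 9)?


P(X=9) = (1-p)^8 * p = (12/19)^8 * 7/19
= 429981696/16983563041 * 7/19 = 3009871872/322687697779

3009871872/322687697779


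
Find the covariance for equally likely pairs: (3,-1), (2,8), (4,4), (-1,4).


E[X]=2, E[Y]=15/4, E[XY]=25/4
Cov(X,Y) = E[XY] - E[X]E[Y] = 25/4 - 2*15/4 = -5/4

-5/4


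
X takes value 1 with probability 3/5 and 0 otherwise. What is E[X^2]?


For Bernoulli: X in {0,1}
E[X^2] = 0^2*(1-3/5) + 1^2*3/5 = 3/5

3/5


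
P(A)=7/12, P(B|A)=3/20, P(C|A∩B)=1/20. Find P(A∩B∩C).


P(A∩B∩C) = P(A) * P(B|A) * P(C|A∩B)
= 7/12 * 3/20 * 1/20
= 7/80 * 1/20 = 7/1600

7/1600


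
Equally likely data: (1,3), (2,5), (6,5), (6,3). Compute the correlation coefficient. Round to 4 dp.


Cov(X,Y) = 0.2500, Var(X) = 5.1875, Var(Y) = 1.0000
rho = Cov/(sqrt(VarX)*sqrt(VarY)) = 0.1098

0.1098


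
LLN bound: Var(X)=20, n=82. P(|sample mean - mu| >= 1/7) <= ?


Var(Xbar) = Var(X)/n = 20/82
Chebyshev: P(|Xbar-mu| >= 1/7) <= Var(Xbar)/(1/7)^2 = (10/41)/(1/49) = 490/41
Bound exceeds 1, so trivial bound: 1

1


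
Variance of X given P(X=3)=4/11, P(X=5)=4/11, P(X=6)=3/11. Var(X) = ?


E[X] = 50/11, E[X^2] = 244/11
Var(X) = E[X^2] - (E[X])^2 = 244/11 - (50/11)^2 = 184/121

184/121


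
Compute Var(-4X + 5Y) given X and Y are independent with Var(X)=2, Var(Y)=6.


Independence => Cov(X,Y)=0
Var(-4X + 5Y) = (-4)^2*Var(X) + 5^2*Var(Y)
= 16*2 + 25*6 = 182

182


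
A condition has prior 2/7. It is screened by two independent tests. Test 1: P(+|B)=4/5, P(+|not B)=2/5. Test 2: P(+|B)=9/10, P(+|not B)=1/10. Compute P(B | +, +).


After test 1: P(+) = 4/5*2/7 + 2/5*5/7 = 18/35
P(B|+) = (8/35)/(18/35) = 4/9
After test 2 (use post1 as new prior): P(+) = 9/10*4/9 + 1/10*5/9 = 41/90
P(B|+,+) = (2/5)/(41/90) = 36/41

36/41


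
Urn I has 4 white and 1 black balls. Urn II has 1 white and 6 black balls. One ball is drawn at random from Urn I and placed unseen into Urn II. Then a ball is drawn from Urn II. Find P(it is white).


P(transfer white) = 4/5; P(transfer black) = 1/5
If white transferred: Urn II has 2 white of 8, so P(white|white moved) = 1/4
If black transferred: Urn II has 1 white of 8, so P(white|black moved) = 1/8
By total probability: P(white) = 4/5*1/4 + 1/5*1/8 = 9/40

9/40


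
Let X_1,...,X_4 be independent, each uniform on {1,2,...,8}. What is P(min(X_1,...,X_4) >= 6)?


P(min >= 6) = P(all X_i >= 6) = (P(X_1 >= 6))^4
= (3/8)^4 = 81/4096

81/4096


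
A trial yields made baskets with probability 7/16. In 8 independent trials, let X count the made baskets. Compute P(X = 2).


P(X=2) = C(8,2) * p^2 * (1-p)^6
= 28 * 49/256 * 531441/16777216
= 182284263/1073741824

182284263/1073741824


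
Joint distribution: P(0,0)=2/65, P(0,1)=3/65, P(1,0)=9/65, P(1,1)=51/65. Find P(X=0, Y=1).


Read from table: P(X=0, Y=1) = 3/65

3/65


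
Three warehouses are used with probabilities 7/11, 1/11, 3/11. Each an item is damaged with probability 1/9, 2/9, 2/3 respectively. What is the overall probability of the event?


P(A) = P(A|B1)P(B1) + P(A|B2)P(B2) + P(A|B3)P(B3)
= 1/9*7/11 + 2/9*1/11 + 2/3*3/11
= 7/99 + 2/99 + 2/11 = 3/11

3/11


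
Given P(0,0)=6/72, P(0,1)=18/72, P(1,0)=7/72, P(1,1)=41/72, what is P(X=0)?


P(X=0) = P(0,0)+P(0,1) = 6/72 + 18/72 = 24/72 = 1/3

1/3


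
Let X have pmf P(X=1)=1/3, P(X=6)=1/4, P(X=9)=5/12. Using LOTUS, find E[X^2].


E[X^2] = sum(g(x)*P(x))
= 1*1/3 + 36*1/4 + 81*5/12
= 517/12

517/12


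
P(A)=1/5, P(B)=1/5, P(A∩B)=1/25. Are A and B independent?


P(A)*P(B) = 1/5*1/5 = 1/25
P(A∩B) = 1/25, which equals P(A)P(B), so independent

Yes, A and B are independent


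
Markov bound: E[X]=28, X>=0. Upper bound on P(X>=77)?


Markov: P(X >= a) <= E[X]/a
P(X >= 77) <= 28/77 = 4/11

4/11


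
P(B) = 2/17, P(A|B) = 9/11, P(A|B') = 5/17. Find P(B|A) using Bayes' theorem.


P(A) = P(A|B)P(B) + P(A|B')P(B') = 9/11*2/17 + 5/17*15/17 = 1131/3179
P(B|A) = P(A|B)P(B)/P(A) = (18/187)/(1131/3179) = 102/377

102/377


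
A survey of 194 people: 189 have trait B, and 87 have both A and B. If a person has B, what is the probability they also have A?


P(A|B) = P(A∩B)/P(B) = (87/194)/(189/194) = 87/189 = 29/63

29/63
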